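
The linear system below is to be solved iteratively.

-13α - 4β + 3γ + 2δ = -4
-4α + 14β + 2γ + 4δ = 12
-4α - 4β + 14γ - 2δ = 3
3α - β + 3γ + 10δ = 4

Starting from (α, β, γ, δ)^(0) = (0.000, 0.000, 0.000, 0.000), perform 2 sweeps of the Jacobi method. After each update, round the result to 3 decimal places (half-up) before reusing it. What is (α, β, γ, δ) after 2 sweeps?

Iteration 1:
  α = (-4 - (-4)·0.000 - (3)·0.000 - (2)·0.000) / (-13) = 0.308
  β = (12 - (-4)·0.000 - (2)·0.000 - (4)·0.000) / (14) = 0.857
  γ = (3 - (-4)·0.000 - (-4)·0.000 - (-2)·0.000) / (14) = 0.214
  δ = (4 - (3)·0.000 - (-1)·0.000 - (3)·0.000) / (10) = 0.400
Iteration 2:
  α = (-4 - (-4)·0.857 - (3)·0.214 - (2)·0.400) / (-13) = 0.155
  β = (12 - (-4)·0.308 - (2)·0.214 - (4)·0.400) / (14) = 0.800
  γ = (3 - (-4)·0.308 - (-4)·0.857 - (-2)·0.400) / (14) = 0.604
  δ = (4 - (3)·0.308 - (-1)·0.857 - (3)·0.214) / (10) = 0.329

(0.155, 0.800, 0.604, 0.329)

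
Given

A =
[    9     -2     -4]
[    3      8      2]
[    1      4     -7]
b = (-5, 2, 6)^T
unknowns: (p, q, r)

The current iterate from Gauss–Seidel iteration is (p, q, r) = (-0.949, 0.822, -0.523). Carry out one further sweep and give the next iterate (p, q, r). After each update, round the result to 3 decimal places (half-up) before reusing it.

(-0.605, 0.608, -0.596)

One sweep:
  p = (-5 - (-2)·0.822 - (-4)·-0.523) / (9) = -0.605
  q = (2 - (3)·-0.605 - (2)·-0.523) / (8) = 0.608
  r = (6 - (1)·-0.605 - (4)·0.608) / (-7) = -0.596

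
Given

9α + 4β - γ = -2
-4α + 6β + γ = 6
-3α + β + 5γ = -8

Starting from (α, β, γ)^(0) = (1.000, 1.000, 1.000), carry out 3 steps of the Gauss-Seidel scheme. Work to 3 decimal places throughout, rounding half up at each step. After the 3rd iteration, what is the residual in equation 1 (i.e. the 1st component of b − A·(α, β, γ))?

0.356

Iteration 1:
  α = (-2 - (4)·1.000 - (-1)·1.000) / (9) = -0.556
  β = (6 - (-4)·-0.556 - (1)·1.000) / (6) = 0.463
  γ = (-8 - (-3)·-0.556 - (1)·0.463) / (5) = -2.026
Iteration 2:
  α = (-2 - (4)·0.463 - (-1)·-2.026) / (9) = -0.653
  β = (6 - (-4)·-0.653 - (1)·-2.026) / (6) = 0.902
  γ = (-8 - (-3)·-0.653 - (1)·0.902) / (5) = -2.172
Iteration 3:
  α = (-2 - (4)·0.902 - (-1)·-2.172) / (9) = -0.864
  β = (6 - (-4)·-0.864 - (1)·-2.172) / (6) = 0.786
  γ = (-8 - (-3)·-0.864 - (1)·0.786) / (5) = -2.276
Residual b − A·x = (0.356, 0.104, 0.002)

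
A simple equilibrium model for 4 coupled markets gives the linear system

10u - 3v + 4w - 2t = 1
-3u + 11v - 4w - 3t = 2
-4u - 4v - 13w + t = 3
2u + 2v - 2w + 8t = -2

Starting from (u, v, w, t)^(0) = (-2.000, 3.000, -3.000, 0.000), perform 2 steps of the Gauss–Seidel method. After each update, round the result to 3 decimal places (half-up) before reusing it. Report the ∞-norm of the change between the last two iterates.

Iteration 1:
  u = (1 - (-3)·3.000 - (4)·-3.000 - (-2)·0.000) / (10) = 2.200
  v = (2 - (-3)·2.200 - (-4)·-3.000 - (-3)·0.000) / (11) = -0.309
  w = (3 - (-4)·2.200 - (-4)·-0.309 - (1)·0.000) / (-13) = -0.813
  t = (-2 - (2)·2.200 - (2)·-0.309 - (-2)·-0.813) / (8) = -0.926
Iteration 2:
  u = (1 - (-3)·-0.309 - (4)·-0.813 - (-2)·-0.926) / (10) = 0.147
  v = (2 - (-3)·0.147 - (-4)·-0.813 - (-3)·-0.926) / (11) = -0.326
  w = (3 - (-4)·0.147 - (-4)·-0.326 - (1)·-0.926) / (-13) = -0.247
  t = (-2 - (2)·0.147 - (2)·-0.326 - (-2)·-0.247) / (8) = -0.267
Change: (-2.053, -0.017, 0.566, 0.659) → max |·| = 2.053

2.053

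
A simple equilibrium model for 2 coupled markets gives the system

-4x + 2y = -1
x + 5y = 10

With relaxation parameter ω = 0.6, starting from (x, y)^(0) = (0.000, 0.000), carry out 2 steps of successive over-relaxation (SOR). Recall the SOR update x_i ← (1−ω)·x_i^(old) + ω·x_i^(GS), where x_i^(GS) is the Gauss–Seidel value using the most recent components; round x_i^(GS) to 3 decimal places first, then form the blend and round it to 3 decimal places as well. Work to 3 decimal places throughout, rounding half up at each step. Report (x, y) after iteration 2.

(0.565, 1.605)

Iteration 1:
  x: GS value = (-1 - (2)·0.000) / (-4) = 0.250;  x ← (1−ω)·0.000 + ω·0.250 = 0.150
  y: GS value = (10 - (1)·0.150) / (5) = 1.970;  y ← (1−ω)·0.000 + ω·1.970 = 1.182
Iteration 2:
  x: GS value = (-1 - (2)·1.182) / (-4) = 0.841;  x ← (1−ω)·0.150 + ω·0.841 = 0.565
  y: GS value = (10 - (1)·0.565) / (5) = 1.887;  y ← (1−ω)·1.182 + ω·1.887 = 1.605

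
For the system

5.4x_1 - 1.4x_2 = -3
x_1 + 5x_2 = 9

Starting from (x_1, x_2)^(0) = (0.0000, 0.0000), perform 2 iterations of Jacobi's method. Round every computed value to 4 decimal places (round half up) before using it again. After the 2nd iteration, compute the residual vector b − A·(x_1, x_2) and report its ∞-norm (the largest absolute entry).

0.4666

Iteration 1:
  x_1 = (-3 - (-1.4)·0.0000) / (5.4) = -0.5556
  x_2 = (9 - (1)·0.0000) / (5) = 1.8000
Iteration 2:
  x_1 = (-3 - (-1.4)·1.8000) / (5.4) = -0.0889
  x_2 = (9 - (1)·-0.5556) / (5) = 1.9111
Residual b − A·x = (0.1556, -0.4666); ∞-norm = 0.4666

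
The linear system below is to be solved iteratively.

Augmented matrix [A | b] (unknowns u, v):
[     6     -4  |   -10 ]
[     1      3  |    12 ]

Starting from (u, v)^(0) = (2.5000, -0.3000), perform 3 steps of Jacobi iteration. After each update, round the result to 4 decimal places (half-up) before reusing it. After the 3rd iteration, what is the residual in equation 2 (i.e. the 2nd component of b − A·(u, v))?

-0.9702

Iteration 1:
  u = (-10 - (-4)·-0.3000) / (6) = -1.8667
  v = (12 - (1)·2.5000) / (3) = 3.1667
Iteration 2:
  u = (-10 - (-4)·3.1667) / (6) = 0.4445
  v = (12 - (1)·-1.8667) / (3) = 4.6222
Iteration 3:
  u = (-10 - (-4)·4.6222) / (6) = 1.4148
  v = (12 - (1)·0.4445) / (3) = 3.8518
Residual b − A·x = (-3.0816, -0.9702)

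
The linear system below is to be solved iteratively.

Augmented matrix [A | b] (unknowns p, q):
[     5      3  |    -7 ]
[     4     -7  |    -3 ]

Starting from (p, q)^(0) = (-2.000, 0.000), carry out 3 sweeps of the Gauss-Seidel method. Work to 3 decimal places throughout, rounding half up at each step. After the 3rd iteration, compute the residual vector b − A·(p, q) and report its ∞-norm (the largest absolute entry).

0.134

Iteration 1:
  p = (-7 - (3)·0.000) / (5) = -1.400
  q = (-3 - (4)·-1.400) / (-7) = -0.371
Iteration 2:
  p = (-7 - (3)·-0.371) / (5) = -1.177
  q = (-3 - (4)·-1.177) / (-7) = -0.244
Iteration 3:
  p = (-7 - (3)·-0.244) / (5) = -1.254
  q = (-3 - (4)·-1.254) / (-7) = -0.288
Residual b − A·x = (0.134, 0.000); ∞-norm = 0.134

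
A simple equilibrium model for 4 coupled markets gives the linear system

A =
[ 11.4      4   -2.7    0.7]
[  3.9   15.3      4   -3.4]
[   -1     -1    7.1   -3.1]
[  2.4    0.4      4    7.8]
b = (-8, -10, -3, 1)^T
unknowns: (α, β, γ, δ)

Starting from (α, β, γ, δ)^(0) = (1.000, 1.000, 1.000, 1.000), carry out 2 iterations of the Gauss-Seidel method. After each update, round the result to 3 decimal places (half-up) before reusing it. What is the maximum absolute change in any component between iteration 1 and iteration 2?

Iteration 1:
  α = (-8 - (4)·1.000 - (-2.7)·1.000 - (0.7)·1.000) / (11.4) = -0.877
  β = (-10 - (3.9)·-0.877 - (4)·1.000 - (-3.4)·1.000) / (15.3) = -0.469
  γ = (-3 - (-1)·-0.877 - (-1)·-0.469 - (-3.1)·1.000) / (7.1) = -0.175
  δ = (1 - (2.4)·-0.877 - (0.4)·-0.469 - (4)·-0.175) / (7.8) = 0.512
Iteration 2:
  α = (-8 - (4)·-0.469 - (-2.7)·-0.175 - (0.7)·0.512) / (11.4) = -0.610
  β = (-10 - (3.9)·-0.610 - (4)·-0.175 - (-3.4)·0.512) / (15.3) = -0.339
  γ = (-3 - (-1)·-0.610 - (-1)·-0.339 - (-3.1)·0.512) / (7.1) = -0.333
  δ = (1 - (2.4)·-0.610 - (0.4)·-0.339 - (4)·-0.333) / (7.8) = 0.504
Change: (0.267, 0.130, -0.158, -0.008) → max |·| = 0.267

0.267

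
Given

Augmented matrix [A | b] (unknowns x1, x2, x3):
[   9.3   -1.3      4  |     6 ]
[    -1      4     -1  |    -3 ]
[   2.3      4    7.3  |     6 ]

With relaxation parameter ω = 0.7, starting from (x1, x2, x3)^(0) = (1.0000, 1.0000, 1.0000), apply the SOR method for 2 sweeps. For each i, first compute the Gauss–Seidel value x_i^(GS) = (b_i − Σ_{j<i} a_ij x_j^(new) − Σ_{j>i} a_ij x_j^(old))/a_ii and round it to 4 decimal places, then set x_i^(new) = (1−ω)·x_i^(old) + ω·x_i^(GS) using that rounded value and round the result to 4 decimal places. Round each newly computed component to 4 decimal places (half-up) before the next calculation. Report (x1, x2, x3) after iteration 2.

(0.3988, -0.3125, 0.8283)

Iteration 1:
  x1: GS value = (6 - (-1.3)·1.0000 - (4)·1.0000) / (9.3) = 0.3548;  x1 ← (1−ω)·1.0000 + ω·0.3548 = 0.5484
  x2: GS value = (-3 - (-1)·0.5484 - (-1)·1.0000) / (4) = -0.3629;  x2 ← (1−ω)·1.0000 + ω·-0.3629 = 0.0460
  x3: GS value = (6 - (2.3)·0.5484 - (4)·0.0460) / (7.3) = 0.6239;  x3 ← (1−ω)·1.0000 + ω·0.6239 = 0.7367
Iteration 2:
  x1: GS value = (6 - (-1.3)·0.0460 - (4)·0.7367) / (9.3) = 0.3347;  x1 ← (1−ω)·0.5484 + ω·0.3347 = 0.3988
  x2: GS value = (-3 - (-1)·0.3988 - (-1)·0.7367) / (4) = -0.4661;  x2 ← (1−ω)·0.0460 + ω·-0.4661 = -0.3125
  x3: GS value = (6 - (2.3)·0.3988 - (4)·-0.3125) / (7.3) = 0.8675;  x3 ← (1−ω)·0.7367 + ω·0.8675 = 0.8283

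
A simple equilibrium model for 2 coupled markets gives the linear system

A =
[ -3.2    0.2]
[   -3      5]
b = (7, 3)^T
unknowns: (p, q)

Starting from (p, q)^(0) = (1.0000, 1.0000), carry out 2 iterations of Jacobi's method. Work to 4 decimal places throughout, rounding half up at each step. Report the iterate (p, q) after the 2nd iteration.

Iteration 1:
  p = (7 - (0.2)·1.0000) / (-3.2) = -2.1250
  q = (3 - (-3)·1.0000) / (5) = 1.2000
Iteration 2:
  p = (7 - (0.2)·1.2000) / (-3.2) = -2.1125
  q = (3 - (-3)·-2.1250) / (5) = -0.6750

(-2.1125, -0.6750)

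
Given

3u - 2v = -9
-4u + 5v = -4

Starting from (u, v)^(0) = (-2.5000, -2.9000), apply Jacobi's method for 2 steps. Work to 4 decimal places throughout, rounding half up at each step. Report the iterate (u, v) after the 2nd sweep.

(-4.8667, -4.7466)

Iteration 1:
  u = (-9 - (-2)·-2.9000) / (3) = -4.9333
  v = (-4 - (-4)·-2.5000) / (5) = -2.8000
Iteration 2:
  u = (-9 - (-2)·-2.8000) / (3) = -4.8667
  v = (-4 - (-4)·-4.9333) / (5) = -4.7466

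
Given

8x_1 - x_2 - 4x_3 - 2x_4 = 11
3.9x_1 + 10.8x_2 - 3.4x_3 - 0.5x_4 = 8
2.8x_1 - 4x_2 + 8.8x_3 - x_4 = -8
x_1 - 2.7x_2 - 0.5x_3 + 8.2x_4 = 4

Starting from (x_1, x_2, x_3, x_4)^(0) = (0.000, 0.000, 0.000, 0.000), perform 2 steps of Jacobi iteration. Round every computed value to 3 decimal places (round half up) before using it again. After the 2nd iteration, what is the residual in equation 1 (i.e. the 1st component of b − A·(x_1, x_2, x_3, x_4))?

-0.897

Iteration 1:
  x_1 = (11 - (-1)·0.000 - (-4)·0.000 - (-2)·0.000) / (8) = 1.375
  x_2 = (8 - (3.9)·0.000 - (-3.4)·0.000 - (-0.5)·0.000) / (10.8) = 0.741
  x_3 = (-8 - (2.8)·0.000 - (-4)·0.000 - (-1)·0.000) / (8.8) = -0.909
  x_4 = (4 - (1)·0.000 - (-2.7)·0.000 - (-0.5)·0.000) / (8.2) = 0.488
Iteration 2:
  x_1 = (11 - (-1)·0.741 - (-4)·-0.909 - (-2)·0.488) / (8) = 1.135
  x_2 = (8 - (3.9)·1.375 - (-3.4)·-0.909 - (-0.5)·0.488) / (10.8) = -0.019
  x_3 = (-8 - (2.8)·1.375 - (-4)·0.741 - (-1)·0.488) / (8.8) = -0.954
  x_4 = (4 - (1)·1.375 - (-2.7)·0.741 - (-0.5)·-0.909) / (8.2) = 0.509
Residual b − A·x = (-0.897, 0.790, -2.350, -1.837)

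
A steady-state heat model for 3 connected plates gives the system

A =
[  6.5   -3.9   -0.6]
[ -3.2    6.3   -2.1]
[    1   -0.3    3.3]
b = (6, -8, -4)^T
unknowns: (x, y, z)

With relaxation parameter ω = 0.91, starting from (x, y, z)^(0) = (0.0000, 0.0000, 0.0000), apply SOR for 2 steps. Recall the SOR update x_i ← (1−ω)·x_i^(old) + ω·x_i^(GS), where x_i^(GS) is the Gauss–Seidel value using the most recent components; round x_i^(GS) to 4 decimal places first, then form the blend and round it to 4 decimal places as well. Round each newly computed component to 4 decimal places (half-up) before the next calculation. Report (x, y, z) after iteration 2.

(0.3792, -1.4735, -1.4553)

Iteration 1:
  x: GS value = (6 - (-3.9)·0.0000 - (-0.6)·0.0000) / (6.5) = 0.9231;  x ← (1−ω)·0.0000 + ω·0.9231 = 0.8400
  y: GS value = (-8 - (-3.2)·0.8400 - (-2.1)·0.0000) / (6.3) = -0.8432;  y ← (1−ω)·0.0000 + ω·-0.8432 = -0.7673
  z: GS value = (-4 - (1)·0.8400 - (-0.3)·-0.7673) / (3.3) = -1.5364;  z ← (1−ω)·0.0000 + ω·-1.5364 = -1.3981
Iteration 2:
  x: GS value = (6 - (-3.9)·-0.7673 - (-0.6)·-1.3981) / (6.5) = 0.3336;  x ← (1−ω)·0.8400 + ω·0.3336 = 0.3792
  y: GS value = (-8 - (-3.2)·0.3792 - (-2.1)·-1.3981) / (6.3) = -1.5433;  y ← (1−ω)·-0.7673 + ω·-1.5433 = -1.4735
  z: GS value = (-4 - (1)·0.3792 - (-0.3)·-1.4735) / (3.3) = -1.4610;  z ← (1−ω)·-1.3981 + ω·-1.4610 = -1.4553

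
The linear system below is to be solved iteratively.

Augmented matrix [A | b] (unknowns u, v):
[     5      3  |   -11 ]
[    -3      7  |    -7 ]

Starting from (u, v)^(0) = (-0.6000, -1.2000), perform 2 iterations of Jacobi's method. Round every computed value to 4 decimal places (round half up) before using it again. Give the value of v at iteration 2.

Iteration 1:
  u = (-11 - (3)·-1.2000) / (5) = -1.4800
  v = (-7 - (-3)·-0.6000) / (7) = -1.2571
Iteration 2:
  u = (-11 - (3)·-1.2571) / (5) = -1.4457
  v = (-7 - (-3)·-1.4800) / (7) = -1.6343

-1.6343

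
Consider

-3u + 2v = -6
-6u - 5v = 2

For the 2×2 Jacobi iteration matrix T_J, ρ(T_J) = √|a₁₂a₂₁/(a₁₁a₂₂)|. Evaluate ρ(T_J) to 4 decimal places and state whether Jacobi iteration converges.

0.8944

a₁₂a₂₁/(a₁₁a₂₂) = (2)·(-6) / ((-3)·(-5)) = -0.800000
ρ = √|-0.800000| = √0.800000 = 0.8944
ρ < 1, so Jacobi converges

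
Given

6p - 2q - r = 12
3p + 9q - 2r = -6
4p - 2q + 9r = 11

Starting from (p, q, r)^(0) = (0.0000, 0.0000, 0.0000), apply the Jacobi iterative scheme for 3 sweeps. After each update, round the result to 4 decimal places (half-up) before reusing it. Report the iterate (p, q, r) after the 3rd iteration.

(1.6770, -1.2860, 0.1056)

Iteration 1:
  p = (12 - (-2)·0.0000 - (-1)·0.0000) / (6) = 2.0000
  q = (-6 - (3)·0.0000 - (-2)·0.0000) / (9) = -0.6667
  r = (11 - (4)·0.0000 - (-2)·0.0000) / (9) = 1.2222
Iteration 2:
  p = (12 - (-2)·-0.6667 - (-1)·1.2222) / (6) = 1.9815
  q = (-6 - (3)·2.0000 - (-2)·1.2222) / (9) = -1.0617
  r = (11 - (4)·2.0000 - (-2)·-0.6667) / (9) = 0.1852
Iteration 3:
  p = (12 - (-2)·-1.0617 - (-1)·0.1852) / (6) = 1.6770
  q = (-6 - (3)·1.9815 - (-2)·0.1852) / (9) = -1.2860
  r = (11 - (4)·1.9815 - (-2)·-1.0617) / (9) = 0.1056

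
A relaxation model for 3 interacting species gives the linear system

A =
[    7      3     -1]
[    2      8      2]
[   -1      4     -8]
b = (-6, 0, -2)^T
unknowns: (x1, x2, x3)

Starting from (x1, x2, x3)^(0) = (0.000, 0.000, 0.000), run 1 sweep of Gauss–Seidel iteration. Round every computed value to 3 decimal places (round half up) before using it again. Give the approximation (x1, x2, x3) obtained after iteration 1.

(-0.857, 0.214, 0.464)

Iteration 1:
  x1 = (-6 - (3)·0.000 - (-1)·0.000) / (7) = -0.857
  x2 = (0 - (2)·-0.857 - (2)·0.000) / (8) = 0.214
  x3 = (-2 - (-1)·-0.857 - (4)·0.214) / (-8) = 0.464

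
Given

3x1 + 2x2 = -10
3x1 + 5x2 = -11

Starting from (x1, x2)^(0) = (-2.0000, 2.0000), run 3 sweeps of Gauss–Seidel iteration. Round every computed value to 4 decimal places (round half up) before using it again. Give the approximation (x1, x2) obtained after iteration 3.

Iteration 1:
  x1 = (-10 - (2)·2.0000) / (3) = -4.6667
  x2 = (-11 - (3)·-4.6667) / (5) = 0.6000
Iteration 2:
  x1 = (-10 - (2)·0.6000) / (3) = -3.7333
  x2 = (-11 - (3)·-3.7333) / (5) = 0.0400
Iteration 3:
  x1 = (-10 - (2)·0.0400) / (3) = -3.3600
  x2 = (-11 - (3)·-3.3600) / (5) = -0.1840

(-3.3600, -0.1840)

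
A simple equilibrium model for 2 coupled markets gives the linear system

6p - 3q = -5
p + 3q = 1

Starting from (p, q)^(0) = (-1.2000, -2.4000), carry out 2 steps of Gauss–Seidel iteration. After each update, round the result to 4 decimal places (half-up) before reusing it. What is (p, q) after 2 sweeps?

(-0.3278, 0.4426)

Iteration 1:
  p = (-5 - (-3)·-2.4000) / (6) = -2.0333
  q = (1 - (1)·-2.0333) / (3) = 1.0111
Iteration 2:
  p = (-5 - (-3)·1.0111) / (6) = -0.3278
  q = (1 - (1)·-0.3278) / (3) = 0.4426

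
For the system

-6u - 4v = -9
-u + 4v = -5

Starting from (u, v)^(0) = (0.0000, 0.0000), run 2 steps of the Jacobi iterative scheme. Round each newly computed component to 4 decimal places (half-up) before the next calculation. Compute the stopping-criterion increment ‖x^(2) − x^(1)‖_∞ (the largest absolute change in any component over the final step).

Iteration 1:
  u = (-9 - (-4)·0.0000) / (-6) = 1.5000
  v = (-5 - (-1)·0.0000) / (4) = -1.2500
Iteration 2:
  u = (-9 - (-4)·-1.2500) / (-6) = 2.3333
  v = (-5 - (-1)·1.5000) / (4) = -0.8750
Change: (0.8333, 0.3750) → max |·| = 0.8333

0.8333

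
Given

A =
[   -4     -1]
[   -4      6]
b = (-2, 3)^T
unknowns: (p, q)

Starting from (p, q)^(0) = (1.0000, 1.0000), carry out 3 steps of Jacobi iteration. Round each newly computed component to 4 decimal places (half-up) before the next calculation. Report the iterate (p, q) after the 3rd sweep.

Iteration 1:
  p = (-2 - (-1)·1.0000) / (-4) = 0.2500
  q = (3 - (-4)·1.0000) / (6) = 1.1667
Iteration 2:
  p = (-2 - (-1)·1.1667) / (-4) = 0.2083
  q = (3 - (-4)·0.2500) / (6) = 0.6667
Iteration 3:
  p = (-2 - (-1)·0.6667) / (-4) = 0.3333
  q = (3 - (-4)·0.2083) / (6) = 0.6389

(0.3333, 0.6389)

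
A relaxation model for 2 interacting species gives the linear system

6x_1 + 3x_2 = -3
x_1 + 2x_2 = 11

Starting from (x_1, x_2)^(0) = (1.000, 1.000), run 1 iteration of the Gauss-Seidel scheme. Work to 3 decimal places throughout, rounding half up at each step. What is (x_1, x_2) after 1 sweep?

Iteration 1:
  x_1 = (-3 - (3)·1.000) / (6) = -1.000
  x_2 = (11 - (1)·-1.000) / (2) = 6.000

(-1.000, 6.000)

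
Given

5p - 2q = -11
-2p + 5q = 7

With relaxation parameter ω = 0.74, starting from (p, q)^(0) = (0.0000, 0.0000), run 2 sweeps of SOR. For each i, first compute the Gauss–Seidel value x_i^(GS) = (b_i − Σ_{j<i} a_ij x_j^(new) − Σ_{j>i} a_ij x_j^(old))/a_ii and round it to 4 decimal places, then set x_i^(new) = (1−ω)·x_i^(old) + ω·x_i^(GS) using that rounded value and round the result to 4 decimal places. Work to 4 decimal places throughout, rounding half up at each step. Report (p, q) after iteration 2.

Iteration 1:
  p: GS value = (-11 - (-2)·0.0000) / (5) = -2.2000;  p ← (1−ω)·0.0000 + ω·-2.2000 = -1.6280
  q: GS value = (7 - (-2)·-1.6280) / (5) = 0.7488;  q ← (1−ω)·0.0000 + ω·0.7488 = 0.5541
Iteration 2:
  p: GS value = (-11 - (-2)·0.5541) / (5) = -1.9784;  p ← (1−ω)·-1.6280 + ω·-1.9784 = -1.8873
  q: GS value = (7 - (-2)·-1.8873) / (5) = 0.6451;  q ← (1−ω)·0.5541 + ω·0.6451 = 0.6214

(-1.8873, 0.6214)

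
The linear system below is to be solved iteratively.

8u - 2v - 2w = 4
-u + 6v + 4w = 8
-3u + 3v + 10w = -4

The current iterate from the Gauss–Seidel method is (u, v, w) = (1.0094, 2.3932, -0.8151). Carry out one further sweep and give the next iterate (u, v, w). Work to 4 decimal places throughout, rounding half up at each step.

One sweep:
  u = (4 - (-2)·2.3932 - (-2)·-0.8151) / (8) = 0.8945
  v = (8 - (-1)·0.8945 - (4)·-0.8151) / (6) = 2.0258
  w = (-4 - (-3)·0.8945 - (3)·2.0258) / (10) = -0.7394

(0.8945, 2.0258, -0.7394)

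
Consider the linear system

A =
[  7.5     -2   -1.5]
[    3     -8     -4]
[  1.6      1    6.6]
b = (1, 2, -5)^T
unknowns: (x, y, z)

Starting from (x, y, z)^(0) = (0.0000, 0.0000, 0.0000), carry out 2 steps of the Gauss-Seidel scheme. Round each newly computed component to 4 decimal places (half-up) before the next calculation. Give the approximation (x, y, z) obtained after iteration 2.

(-0.0719, 0.1028, -0.7557)

Iteration 1:
  x = (1 - (-2)·0.0000 - (-1.5)·0.0000) / (7.5) = 0.1333
  y = (2 - (3)·0.1333 - (-4)·0.0000) / (-8) = -0.2000
  z = (-5 - (1.6)·0.1333 - (1)·-0.2000) / (6.6) = -0.7596
Iteration 2:
  x = (1 - (-2)·-0.2000 - (-1.5)·-0.7596) / (7.5) = -0.0719
  y = (2 - (3)·-0.0719 - (-4)·-0.7596) / (-8) = 0.1028
  z = (-5 - (1.6)·-0.0719 - (1)·0.1028) / (6.6) = -0.7557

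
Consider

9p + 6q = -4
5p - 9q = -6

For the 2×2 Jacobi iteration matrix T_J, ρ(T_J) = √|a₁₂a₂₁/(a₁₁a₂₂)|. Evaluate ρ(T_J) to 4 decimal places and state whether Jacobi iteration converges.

0.6086

a₁₂a₂₁/(a₁₁a₂₂) = (6)·(5) / ((9)·(-9)) = -0.370370
ρ = √|-0.370370| = √0.370370 = 0.6086
ρ < 1, so Jacobi converges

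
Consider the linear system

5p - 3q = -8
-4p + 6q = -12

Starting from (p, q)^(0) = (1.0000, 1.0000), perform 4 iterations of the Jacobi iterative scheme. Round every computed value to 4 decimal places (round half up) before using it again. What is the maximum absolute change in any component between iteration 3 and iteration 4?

0.5600

Iteration 1:
  p = (-8 - (-3)·1.0000) / (5) = -1.0000
  q = (-12 - (-4)·1.0000) / (6) = -1.3333
Iteration 2:
  p = (-8 - (-3)·-1.3333) / (5) = -2.4000
  q = (-12 - (-4)·-1.0000) / (6) = -2.6667
Iteration 3:
  p = (-8 - (-3)·-2.6667) / (5) = -3.2000
  q = (-12 - (-4)·-2.4000) / (6) = -3.6000
Iteration 4:
  p = (-8 - (-3)·-3.6000) / (5) = -3.7600
  q = (-12 - (-4)·-3.2000) / (6) = -4.1333
Change: (-0.5600, -0.5333) → max |·| = 0.5600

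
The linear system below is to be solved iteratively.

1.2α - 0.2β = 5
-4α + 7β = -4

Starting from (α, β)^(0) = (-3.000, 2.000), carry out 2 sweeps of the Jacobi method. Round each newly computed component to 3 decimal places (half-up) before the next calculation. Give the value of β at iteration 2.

Iteration 1:
  α = (5 - (-0.2)·2.000) / (1.2) = 4.500
  β = (-4 - (-4)·-3.000) / (7) = -2.286
Iteration 2:
  α = (5 - (-0.2)·-2.286) / (1.2) = 3.786
  β = (-4 - (-4)·4.500) / (7) = 2.000

2.000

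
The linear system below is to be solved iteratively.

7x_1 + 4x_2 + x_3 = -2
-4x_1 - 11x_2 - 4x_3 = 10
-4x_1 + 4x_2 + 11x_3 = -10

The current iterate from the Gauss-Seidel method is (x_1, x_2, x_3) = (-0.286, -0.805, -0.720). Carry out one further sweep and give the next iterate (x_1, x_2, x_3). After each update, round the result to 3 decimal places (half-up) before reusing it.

One sweep:
  x_1 = (-2 - (4)·-0.805 - (1)·-0.720) / (7) = 0.277
  x_2 = (10 - (-4)·0.277 - (-4)·-0.720) / (-11) = -0.748
  x_3 = (-10 - (-4)·0.277 - (4)·-0.748) / (11) = -0.536

(0.277, -0.748, -0.536)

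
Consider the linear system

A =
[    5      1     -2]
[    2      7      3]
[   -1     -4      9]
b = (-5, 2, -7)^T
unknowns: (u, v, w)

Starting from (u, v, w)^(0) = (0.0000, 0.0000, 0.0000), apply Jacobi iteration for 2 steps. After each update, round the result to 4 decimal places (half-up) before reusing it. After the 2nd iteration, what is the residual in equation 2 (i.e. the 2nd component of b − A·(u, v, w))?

0.6887

Iteration 1:
  u = (-5 - (1)·0.0000 - (-2)·0.0000) / (5) = -1.0000
  v = (2 - (2)·0.0000 - (3)·0.0000) / (7) = 0.2857
  w = (-7 - (-1)·0.0000 - (-4)·0.0000) / (9) = -0.7778
Iteration 2:
  u = (-5 - (1)·0.2857 - (-2)·-0.7778) / (5) = -1.3683
  v = (2 - (2)·-1.0000 - (3)·-0.7778) / (7) = 0.9048
  w = (-7 - (-1)·-1.0000 - (-4)·0.2857) / (9) = -0.7619
Residual b − A·x = (-0.5871, 0.6887, 2.1080)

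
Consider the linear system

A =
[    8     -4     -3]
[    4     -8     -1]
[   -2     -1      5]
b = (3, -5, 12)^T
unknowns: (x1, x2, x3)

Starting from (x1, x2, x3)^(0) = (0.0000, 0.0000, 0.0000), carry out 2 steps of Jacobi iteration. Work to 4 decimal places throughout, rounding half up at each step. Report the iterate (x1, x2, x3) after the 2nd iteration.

Iteration 1:
  x1 = (3 - (-4)·0.0000 - (-3)·0.0000) / (8) = 0.3750
  x2 = (-5 - (4)·0.0000 - (-1)·0.0000) / (-8) = 0.6250
  x3 = (12 - (-2)·0.0000 - (-1)·0.0000) / (5) = 2.4000
Iteration 2:
  x1 = (3 - (-4)·0.6250 - (-3)·2.4000) / (8) = 1.5875
  x2 = (-5 - (4)·0.3750 - (-1)·2.4000) / (-8) = 0.5125
  x3 = (12 - (-2)·0.3750 - (-1)·0.6250) / (5) = 2.6750

(1.5875, 0.5125, 2.6750)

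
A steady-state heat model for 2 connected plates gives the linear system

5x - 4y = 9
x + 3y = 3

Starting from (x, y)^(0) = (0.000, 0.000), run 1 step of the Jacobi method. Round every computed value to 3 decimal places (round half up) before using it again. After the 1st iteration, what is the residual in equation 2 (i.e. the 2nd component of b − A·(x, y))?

-1.800

Iteration 1:
  x = (9 - (-4)·0.000) / (5) = 1.800
  y = (3 - (1)·0.000) / (3) = 1.000
Residual b − A·x = (4.000, -1.800)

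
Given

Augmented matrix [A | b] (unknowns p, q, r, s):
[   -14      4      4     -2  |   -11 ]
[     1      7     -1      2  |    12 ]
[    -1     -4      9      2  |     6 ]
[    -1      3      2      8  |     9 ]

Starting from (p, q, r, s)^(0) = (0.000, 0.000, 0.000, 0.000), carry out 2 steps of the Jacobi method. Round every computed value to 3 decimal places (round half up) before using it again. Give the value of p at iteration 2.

1.305

Iteration 1:
  p = (-11 - (4)·0.000 - (4)·0.000 - (-2)·0.000) / (-14) = 0.786
  q = (12 - (1)·0.000 - (-1)·0.000 - (2)·0.000) / (7) = 1.714
  r = (6 - (-1)·0.000 - (-4)·0.000 - (2)·0.000) / (9) = 0.667
  s = (9 - (-1)·0.000 - (3)·0.000 - (2)·0.000) / (8) = 1.125
Iteration 2:
  p = (-11 - (4)·1.714 - (4)·0.667 - (-2)·1.125) / (-14) = 1.305
  q = (12 - (1)·0.786 - (-1)·0.667 - (2)·1.125) / (7) = 1.376
  r = (6 - (-1)·0.786 - (-4)·1.714 - (2)·1.125) / (9) = 1.266
  s = (9 - (-1)·0.786 - (3)·1.714 - (2)·0.667) / (8) = 0.414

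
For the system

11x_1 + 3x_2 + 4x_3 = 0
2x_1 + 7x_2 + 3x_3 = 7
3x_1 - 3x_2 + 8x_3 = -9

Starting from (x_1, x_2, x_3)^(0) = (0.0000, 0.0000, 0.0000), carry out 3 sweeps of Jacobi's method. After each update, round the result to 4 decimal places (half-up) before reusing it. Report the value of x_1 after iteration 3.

Iteration 1:
  x_1 = (0 - (3)·0.0000 - (4)·0.0000) / (11) = 0.0000
  x_2 = (7 - (2)·0.0000 - (3)·0.0000) / (7) = 1.0000
  x_3 = (-9 - (3)·0.0000 - (-3)·0.0000) / (8) = -1.1250
Iteration 2:
  x_1 = (0 - (3)·1.0000 - (4)·-1.1250) / (11) = 0.1364
  x_2 = (7 - (2)·0.0000 - (3)·-1.1250) / (7) = 1.4821
  x_3 = (-9 - (3)·0.0000 - (-3)·1.0000) / (8) = -0.7500
Iteration 3:
  x_1 = (0 - (3)·1.4821 - (4)·-0.7500) / (11) = -0.1315
  x_2 = (7 - (2)·0.1364 - (3)·-0.7500) / (7) = 1.2825
  x_3 = (-9 - (3)·0.1364 - (-3)·1.4821) / (8) = -0.6204

-0.1315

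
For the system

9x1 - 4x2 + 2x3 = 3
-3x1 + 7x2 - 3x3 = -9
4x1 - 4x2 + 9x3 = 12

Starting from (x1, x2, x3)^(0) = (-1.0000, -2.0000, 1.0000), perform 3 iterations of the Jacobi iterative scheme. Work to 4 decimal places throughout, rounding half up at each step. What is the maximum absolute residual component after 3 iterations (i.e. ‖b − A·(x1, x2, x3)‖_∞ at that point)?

Iteration 1:
  x1 = (3 - (-4)·-2.0000 - (2)·1.0000) / (9) = -0.7778
  x2 = (-9 - (-3)·-1.0000 - (-3)·1.0000) / (7) = -1.2857
  x3 = (12 - (4)·-1.0000 - (-4)·-2.0000) / (9) = 0.8889
Iteration 2:
  x1 = (3 - (-4)·-1.2857 - (2)·0.8889) / (9) = -0.4356
  x2 = (-9 - (-3)·-0.7778 - (-3)·0.8889) / (7) = -1.2381
  x3 = (12 - (4)·-0.7778 - (-4)·-1.2857) / (9) = 1.1076
Iteration 3:
  x1 = (3 - (-4)·-1.2381 - (2)·1.1076) / (9) = -0.4631
  x2 = (-9 - (-3)·-0.4356 - (-3)·1.1076) / (7) = -0.9977
  x3 = (12 - (4)·-0.4356 - (-4)·-1.2381) / (9) = 0.9767
Residual b − A·x = (1.2237, -0.4753, 1.0713); ∞-norm = 1.2237

1.2237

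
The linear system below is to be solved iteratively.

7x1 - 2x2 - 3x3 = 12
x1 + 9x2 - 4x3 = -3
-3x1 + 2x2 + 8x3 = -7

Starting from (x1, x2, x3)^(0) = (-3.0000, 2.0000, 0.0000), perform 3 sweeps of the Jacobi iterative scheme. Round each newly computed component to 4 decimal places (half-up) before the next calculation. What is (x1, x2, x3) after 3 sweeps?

Iteration 1:
  x1 = (12 - (-2)·2.0000 - (-3)·0.0000) / (7) = 2.2857
  x2 = (-3 - (1)·-3.0000 - (-4)·0.0000) / (9) = 0.0000
  x3 = (-7 - (-3)·-3.0000 - (2)·2.0000) / (8) = -2.5000
Iteration 2:
  x1 = (12 - (-2)·0.0000 - (-3)·-2.5000) / (7) = 0.6429
  x2 = (-3 - (1)·2.2857 - (-4)·-2.5000) / (9) = -1.6984
  x3 = (-7 - (-3)·2.2857 - (2)·0.0000) / (8) = -0.0179
Iteration 3:
  x1 = (12 - (-2)·-1.6984 - (-3)·-0.0179) / (7) = 1.2214
  x2 = (-3 - (1)·0.6429 - (-4)·-0.0179) / (9) = -0.4127
  x3 = (-7 - (-3)·0.6429 - (2)·-1.6984) / (8) = -0.2093

(1.2214, -0.4127, -0.2093)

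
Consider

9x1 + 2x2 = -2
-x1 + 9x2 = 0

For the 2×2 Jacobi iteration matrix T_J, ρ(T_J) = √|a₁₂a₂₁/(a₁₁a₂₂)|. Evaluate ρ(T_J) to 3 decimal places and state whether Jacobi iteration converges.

a₁₂a₂₁/(a₁₁a₂₂) = (2)·(-1) / ((9)·(9)) = -0.024691
ρ = √|-0.024691| = √0.024691 = 0.157
ρ < 1, so Jacobi converges

0.157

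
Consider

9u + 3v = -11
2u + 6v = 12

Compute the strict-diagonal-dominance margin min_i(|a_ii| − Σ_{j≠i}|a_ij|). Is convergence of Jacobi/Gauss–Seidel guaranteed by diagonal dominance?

row 1: |9| − (3) = 6
row 2: |6| − (2) = 4
minimum over rows = 4 → strictly diagonally dominant (convergence guaranteed)

4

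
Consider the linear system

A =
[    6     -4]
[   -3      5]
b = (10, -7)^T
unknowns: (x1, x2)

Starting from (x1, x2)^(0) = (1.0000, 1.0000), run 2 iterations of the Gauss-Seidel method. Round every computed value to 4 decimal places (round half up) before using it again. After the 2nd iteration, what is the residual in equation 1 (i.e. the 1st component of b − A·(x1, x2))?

Iteration 1:
  x1 = (10 - (-4)·1.0000) / (6) = 2.3333
  x2 = (-7 - (-3)·2.3333) / (5) = 0.0000
Iteration 2:
  x1 = (10 - (-4)·0.0000) / (6) = 1.6667
  x2 = (-7 - (-3)·1.6667) / (5) = -0.4000
Residual b − A·x = (-1.6002, 0.0001)

-1.6002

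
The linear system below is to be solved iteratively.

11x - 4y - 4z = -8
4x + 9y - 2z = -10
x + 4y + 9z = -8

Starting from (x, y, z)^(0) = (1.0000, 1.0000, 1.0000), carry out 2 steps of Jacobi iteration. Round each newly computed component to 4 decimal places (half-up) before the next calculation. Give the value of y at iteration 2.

-1.4321

Iteration 1:
  x = (-8 - (-4)·1.0000 - (-4)·1.0000) / (11) = 0.0000
  y = (-10 - (4)·1.0000 - (-2)·1.0000) / (9) = -1.3333
  z = (-8 - (1)·1.0000 - (4)·1.0000) / (9) = -1.4444
Iteration 2:
  x = (-8 - (-4)·-1.3333 - (-4)·-1.4444) / (11) = -1.7373
  y = (-10 - (4)·0.0000 - (-2)·-1.4444) / (9) = -1.4321
  z = (-8 - (1)·0.0000 - (4)·-1.3333) / (9) = -0.2963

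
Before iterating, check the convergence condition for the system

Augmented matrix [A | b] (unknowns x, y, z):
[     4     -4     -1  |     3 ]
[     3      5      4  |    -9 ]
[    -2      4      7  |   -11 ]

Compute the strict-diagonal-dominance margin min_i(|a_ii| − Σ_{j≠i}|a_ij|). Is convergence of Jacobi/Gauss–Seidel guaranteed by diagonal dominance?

row 1: |4| − (4+1) = -1
row 2: |5| − (3+4) = -2
row 3: |7| − (2+4) = 1
minimum over rows = -2 → not strictly diagonally dominant

-2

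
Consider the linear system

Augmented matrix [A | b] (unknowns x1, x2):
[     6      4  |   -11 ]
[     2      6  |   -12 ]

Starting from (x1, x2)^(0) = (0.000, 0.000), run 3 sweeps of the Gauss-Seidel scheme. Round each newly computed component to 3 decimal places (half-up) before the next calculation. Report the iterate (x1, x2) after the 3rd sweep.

Iteration 1:
  x1 = (-11 - (4)·0.000) / (6) = -1.833
  x2 = (-12 - (2)·-1.833) / (6) = -1.389
Iteration 2:
  x1 = (-11 - (4)·-1.389) / (6) = -0.907
  x2 = (-12 - (2)·-0.907) / (6) = -1.698
Iteration 3:
  x1 = (-11 - (4)·-1.698) / (6) = -0.701
  x2 = (-12 - (2)·-0.701) / (6) = -1.766

(-0.701, -1.766)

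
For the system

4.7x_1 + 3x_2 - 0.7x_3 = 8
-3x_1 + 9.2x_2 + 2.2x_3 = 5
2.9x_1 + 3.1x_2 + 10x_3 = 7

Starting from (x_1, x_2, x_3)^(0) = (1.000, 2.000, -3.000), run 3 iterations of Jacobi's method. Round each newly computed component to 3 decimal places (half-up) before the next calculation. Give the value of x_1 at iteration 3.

Iteration 1:
  x_1 = (8 - (3)·2.000 - (-0.7)·-3.000) / (4.7) = -0.021
  x_2 = (5 - (-3)·1.000 - (2.2)·-3.000) / (9.2) = 1.587
  x_3 = (7 - (2.9)·1.000 - (3.1)·2.000) / (10) = -0.210
Iteration 2:
  x_1 = (8 - (3)·1.587 - (-0.7)·-0.210) / (4.7) = 0.658
  x_2 = (5 - (-3)·-0.021 - (2.2)·-0.210) / (9.2) = 0.587
  x_3 = (7 - (2.9)·-0.021 - (3.1)·1.587) / (10) = 0.214
Iteration 3:
  x_1 = (8 - (3)·0.587 - (-0.7)·0.214) / (4.7) = 1.359
  x_2 = (5 - (-3)·0.658 - (2.2)·0.214) / (9.2) = 0.707
  x_3 = (7 - (2.9)·0.658 - (3.1)·0.587) / (10) = 0.327

1.359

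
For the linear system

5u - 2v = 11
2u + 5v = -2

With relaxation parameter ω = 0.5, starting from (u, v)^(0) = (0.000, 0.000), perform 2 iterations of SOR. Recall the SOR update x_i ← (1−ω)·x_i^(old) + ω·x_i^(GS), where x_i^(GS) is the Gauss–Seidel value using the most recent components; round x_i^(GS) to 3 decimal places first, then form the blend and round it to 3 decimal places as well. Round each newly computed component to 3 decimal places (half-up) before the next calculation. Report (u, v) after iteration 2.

Iteration 1:
  u: GS value = (11 - (-2)·0.000) / (5) = 2.200;  u ← (1−ω)·0.000 + ω·2.200 = 1.100
  v: GS value = (-2 - (2)·1.100) / (5) = -0.840;  v ← (1−ω)·0.000 + ω·-0.840 = -0.420
Iteration 2:
  u: GS value = (11 - (-2)·-0.420) / (5) = 2.032;  u ← (1−ω)·1.100 + ω·2.032 = 1.566
  v: GS value = (-2 - (2)·1.566) / (5) = -1.026;  v ← (1−ω)·-0.420 + ω·-1.026 = -0.723

(1.566, -0.723)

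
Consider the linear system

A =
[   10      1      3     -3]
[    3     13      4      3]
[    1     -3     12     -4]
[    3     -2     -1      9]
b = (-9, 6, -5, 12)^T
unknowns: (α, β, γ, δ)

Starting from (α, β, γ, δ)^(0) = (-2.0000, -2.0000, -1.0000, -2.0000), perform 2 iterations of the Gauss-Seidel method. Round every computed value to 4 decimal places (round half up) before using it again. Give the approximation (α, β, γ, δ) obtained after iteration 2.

Iteration 1:
  α = (-9 - (1)·-2.0000 - (3)·-1.0000 - (-3)·-2.0000) / (10) = -1.0000
  β = (6 - (3)·-1.0000 - (4)·-1.0000 - (3)·-2.0000) / (13) = 1.4615
  γ = (-5 - (1)·-1.0000 - (-3)·1.4615 - (-4)·-2.0000) / (12) = -0.6346
  δ = (12 - (3)·-1.0000 - (-2)·1.4615 - (-1)·-0.6346) / (9) = 1.9209
Iteration 2:
  α = (-9 - (1)·1.4615 - (3)·-0.6346 - (-3)·1.9209) / (10) = -0.2795
  β = (6 - (3)·-0.2795 - (4)·-0.6346 - (3)·1.9209) / (13) = 0.2780
  γ = (-5 - (1)·-0.2795 - (-3)·0.2780 - (-4)·1.9209) / (12) = 0.3164
  δ = (12 - (3)·-0.2795 - (-2)·0.2780 - (-1)·0.3164) / (9) = 1.5234

(-0.2795, 0.2780, 0.3164, 1.5234)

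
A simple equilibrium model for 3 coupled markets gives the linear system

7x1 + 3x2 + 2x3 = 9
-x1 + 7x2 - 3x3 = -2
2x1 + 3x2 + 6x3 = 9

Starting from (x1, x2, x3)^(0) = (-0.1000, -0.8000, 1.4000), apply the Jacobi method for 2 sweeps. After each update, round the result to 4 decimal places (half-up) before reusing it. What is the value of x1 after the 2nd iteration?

Iteration 1:
  x1 = (9 - (3)·-0.8000 - (2)·1.4000) / (7) = 1.2286
  x2 = (-2 - (-1)·-0.1000 - (-3)·1.4000) / (7) = 0.3000
  x3 = (9 - (2)·-0.1000 - (3)·-0.8000) / (6) = 1.9333
Iteration 2:
  x1 = (9 - (3)·0.3000 - (2)·1.9333) / (7) = 0.6048
  x2 = (-2 - (-1)·1.2286 - (-3)·1.9333) / (7) = 0.7184
  x3 = (9 - (2)·1.2286 - (3)·0.3000) / (6) = 0.9405

0.6048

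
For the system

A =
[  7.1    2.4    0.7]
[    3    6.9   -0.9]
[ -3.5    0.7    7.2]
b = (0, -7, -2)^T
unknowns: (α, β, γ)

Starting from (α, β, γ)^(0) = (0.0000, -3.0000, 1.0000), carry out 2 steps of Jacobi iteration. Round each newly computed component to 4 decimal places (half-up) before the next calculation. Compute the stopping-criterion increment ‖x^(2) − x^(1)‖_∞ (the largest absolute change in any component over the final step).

Iteration 1:
  α = (0 - (2.4)·-3.0000 - (0.7)·1.0000) / (7.1) = 0.9155
  β = (-7 - (3)·0.0000 - (-0.9)·1.0000) / (6.9) = -0.8841
  γ = (-2 - (-3.5)·0.0000 - (0.7)·-3.0000) / (7.2) = 0.0139
Iteration 2:
  α = (0 - (2.4)·-0.8841 - (0.7)·0.0139) / (7.1) = 0.2975
  β = (-7 - (3)·0.9155 - (-0.9)·0.0139) / (6.9) = -1.4107
  γ = (-2 - (-3.5)·0.9155 - (0.7)·-0.8841) / (7.2) = 0.2532
Change: (-0.6180, -0.5266, 0.2393) → max |·| = 0.6180

0.6180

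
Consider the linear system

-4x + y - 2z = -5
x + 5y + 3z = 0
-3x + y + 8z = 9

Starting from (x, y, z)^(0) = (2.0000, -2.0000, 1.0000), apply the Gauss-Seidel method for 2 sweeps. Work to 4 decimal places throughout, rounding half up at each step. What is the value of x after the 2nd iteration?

Iteration 1:
  x = (-5 - (1)·-2.0000 - (-2)·1.0000) / (-4) = 0.2500
  y = (0 - (1)·0.2500 - (3)·1.0000) / (5) = -0.6500
  z = (9 - (-3)·0.2500 - (1)·-0.6500) / (8) = 1.3000
Iteration 2:
  x = (-5 - (1)·-0.6500 - (-2)·1.3000) / (-4) = 0.4375
  y = (0 - (1)·0.4375 - (3)·1.3000) / (5) = -0.8675
  z = (9 - (-3)·0.4375 - (1)·-0.8675) / (8) = 1.3975

0.4375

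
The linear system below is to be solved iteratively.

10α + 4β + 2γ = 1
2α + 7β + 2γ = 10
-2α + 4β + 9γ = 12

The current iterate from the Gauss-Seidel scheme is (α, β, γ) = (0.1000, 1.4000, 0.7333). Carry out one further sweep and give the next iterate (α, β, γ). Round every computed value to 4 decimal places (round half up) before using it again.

One sweep:
  α = (1 - (4)·1.4000 - (2)·0.7333) / (10) = -0.6067
  β = (10 - (2)·-0.6067 - (2)·0.7333) / (7) = 1.3924
  γ = (12 - (-2)·-0.6067 - (4)·1.3924) / (9) = 0.5797

(-0.6067, 1.3924, 0.5797)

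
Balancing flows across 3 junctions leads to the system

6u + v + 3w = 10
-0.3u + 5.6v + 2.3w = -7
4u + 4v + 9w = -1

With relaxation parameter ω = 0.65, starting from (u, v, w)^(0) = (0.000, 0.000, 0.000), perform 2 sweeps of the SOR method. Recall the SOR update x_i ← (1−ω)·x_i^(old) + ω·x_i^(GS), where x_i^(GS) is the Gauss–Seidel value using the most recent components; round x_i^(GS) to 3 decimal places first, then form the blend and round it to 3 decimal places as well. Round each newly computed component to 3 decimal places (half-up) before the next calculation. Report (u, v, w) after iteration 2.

Iteration 1:
  u: GS value = (10 - (1)·0.000 - (3)·0.000) / (6) = 1.667;  u ← (1−ω)·0.000 + ω·1.667 = 1.084
  v: GS value = (-7 - (-0.3)·1.084 - (2.3)·0.000) / (5.6) = -1.192;  v ← (1−ω)·0.000 + ω·-1.192 = -0.775
  w: GS value = (-1 - (4)·1.084 - (4)·-0.775) / (9) = -0.248;  w ← (1−ω)·0.000 + ω·-0.248 = -0.161
Iteration 2:
  u: GS value = (10 - (1)·-0.775 - (3)·-0.161) / (6) = 1.876;  u ← (1−ω)·1.084 + ω·1.876 = 1.599
  v: GS value = (-7 - (-0.3)·1.599 - (2.3)·-0.161) / (5.6) = -1.098;  v ← (1−ω)·-0.775 + ω·-1.098 = -0.985
  w: GS value = (-1 - (4)·1.599 - (4)·-0.985) / (9) = -0.384;  w ← (1−ω)·-0.161 + ω·-0.384 = -0.306

(1.599, -0.985, -0.306)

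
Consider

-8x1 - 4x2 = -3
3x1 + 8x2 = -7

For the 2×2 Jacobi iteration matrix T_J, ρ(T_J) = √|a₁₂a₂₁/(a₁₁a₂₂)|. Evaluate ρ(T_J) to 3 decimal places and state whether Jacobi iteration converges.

0.433

a₁₂a₂₁/(a₁₁a₂₂) = (-4)·(3) / ((-8)·(8)) = 0.187500
ρ = √|0.187500| = √0.187500 = 0.433
ρ < 1, so Jacobi converges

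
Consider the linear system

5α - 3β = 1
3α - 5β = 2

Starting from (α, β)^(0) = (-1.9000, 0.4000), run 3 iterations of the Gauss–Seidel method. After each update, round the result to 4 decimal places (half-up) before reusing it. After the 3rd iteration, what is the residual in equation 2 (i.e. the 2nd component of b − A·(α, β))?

Iteration 1:
  α = (1 - (-3)·0.4000) / (5) = 0.4400
  β = (2 - (3)·0.4400) / (-5) = -0.1360
Iteration 2:
  α = (1 - (-3)·-0.1360) / (5) = 0.1184
  β = (2 - (3)·0.1184) / (-5) = -0.3290
Iteration 3:
  α = (1 - (-3)·-0.3290) / (5) = 0.0026
  β = (2 - (3)·0.0026) / (-5) = -0.3984
Residual b − A·x = (-0.2082, 0.0002)

0.0002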